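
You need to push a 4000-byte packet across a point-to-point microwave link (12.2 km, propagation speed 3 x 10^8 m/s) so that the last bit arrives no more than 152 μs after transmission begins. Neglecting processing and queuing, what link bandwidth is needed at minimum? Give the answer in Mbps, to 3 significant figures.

L = 32000 bits.
Propagation delay = 12200 / 300000000 = 40.6667 μs.
Transmission budget = 152 − 40.6667 = 111.333 μs.
R ≥ L / t_tx = 32000 bits / 0.000111333 s = 287 Mbps.

287 Mbps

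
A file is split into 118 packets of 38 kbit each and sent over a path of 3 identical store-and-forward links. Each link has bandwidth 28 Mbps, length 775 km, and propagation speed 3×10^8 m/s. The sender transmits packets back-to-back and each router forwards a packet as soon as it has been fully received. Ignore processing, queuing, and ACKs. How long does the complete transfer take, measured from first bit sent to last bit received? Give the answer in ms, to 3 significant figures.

Per-hop transmission t_tx = L/R = 38000/28000000 = 1.35714 ms.
Per-hop propagation t_prop = 775000/300000000 = 2.58333 ms.
Pipeline fill: first packet needs 3·t_tx to clear all hops; remaining 117 packets each add one t_tx.
Total = (3+118-1)·t_tx + 3·t_prop = 120·1.35714 + 3·2.58333 = 171 ms.

171 ms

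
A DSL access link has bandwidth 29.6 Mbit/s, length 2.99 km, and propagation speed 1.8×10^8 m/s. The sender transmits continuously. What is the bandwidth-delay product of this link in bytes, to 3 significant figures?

Propagation delay = 2990 / 180000000 = 1.66111e-05 s.
BDP = R × t_prop = 29600000 × 1.66111e-05 = 491.689 bits.
In bytes: 491.689/8 = 61.5 bytes.

61.5 bytes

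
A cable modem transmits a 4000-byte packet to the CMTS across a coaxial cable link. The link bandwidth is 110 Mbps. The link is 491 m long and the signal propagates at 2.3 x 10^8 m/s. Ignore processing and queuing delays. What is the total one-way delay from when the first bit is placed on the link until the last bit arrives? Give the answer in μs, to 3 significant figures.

L = 4000 × 8 = 32000 bits.
Transmission delay = L/R = 32000 / 110000000 = 290.909 μs.
Propagation delay = d/s = 491 m / 2.3e+08 m/s = 2.13478 μs.
Total = 293 μs.

293 μs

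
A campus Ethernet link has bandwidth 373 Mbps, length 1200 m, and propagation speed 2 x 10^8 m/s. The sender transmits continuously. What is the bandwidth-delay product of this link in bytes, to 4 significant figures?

Propagation delay = 1200 / 200000000 = 6e-06 s.
BDP = R × t_prop = 373000000 × 6e-06 = 2238 bits.
In bytes: 2238/8 = 279.8 bytes.

279.8 bytes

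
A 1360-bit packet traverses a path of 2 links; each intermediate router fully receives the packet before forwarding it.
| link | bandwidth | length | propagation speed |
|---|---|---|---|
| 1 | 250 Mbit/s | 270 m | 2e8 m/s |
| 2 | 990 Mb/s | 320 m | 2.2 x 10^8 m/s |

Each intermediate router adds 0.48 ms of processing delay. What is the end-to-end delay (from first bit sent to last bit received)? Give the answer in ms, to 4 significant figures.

0.4896 ms

Transmission delays (L/R per hop): 0.00544, 0.00137374 ms; sum = 0.00681374 ms.
Propagation delays (d/s per hop): 0.00135, 0.00145455 ms; sum = 0.00280455 ms.
Processing at 1 router(s): 1 × 0.48 ms = 0.48 ms.
End-to-end = 0.4896 ms.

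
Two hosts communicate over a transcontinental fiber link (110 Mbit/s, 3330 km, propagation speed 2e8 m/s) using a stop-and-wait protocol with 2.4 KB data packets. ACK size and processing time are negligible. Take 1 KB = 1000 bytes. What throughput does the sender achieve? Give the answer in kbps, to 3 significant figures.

t_tx = L/R = 19200/110000000 = 0.000174545 s.
t_prop = 3330000/200000000 = 0.01665 s; RTT = 0.0333 s.
Cycle = t_tx + RTT = 0.0334745 s.
Throughput = L / cycle = 19200 / 0.0334745 = 574 kbps.

574 kbps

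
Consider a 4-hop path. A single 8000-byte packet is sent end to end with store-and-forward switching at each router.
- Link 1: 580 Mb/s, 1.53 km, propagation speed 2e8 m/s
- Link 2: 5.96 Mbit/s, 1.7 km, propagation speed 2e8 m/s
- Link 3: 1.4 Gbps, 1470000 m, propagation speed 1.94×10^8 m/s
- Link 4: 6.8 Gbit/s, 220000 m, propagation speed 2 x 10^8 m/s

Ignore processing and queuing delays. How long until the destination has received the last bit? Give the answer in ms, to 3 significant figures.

L = 8000 × 8 = 64000 bits.
Transmission delays (L/R per hop): 0.110345, 10.7383, 0.0457143, 0.00941176 ms; sum = 10.9037 ms.
Propagation delays (d/s per hop): 0.00765, 0.0085, 7.57732, 1.1 ms; sum = 8.69347 ms.
End-to-end = 19.6 ms.

19.6 ms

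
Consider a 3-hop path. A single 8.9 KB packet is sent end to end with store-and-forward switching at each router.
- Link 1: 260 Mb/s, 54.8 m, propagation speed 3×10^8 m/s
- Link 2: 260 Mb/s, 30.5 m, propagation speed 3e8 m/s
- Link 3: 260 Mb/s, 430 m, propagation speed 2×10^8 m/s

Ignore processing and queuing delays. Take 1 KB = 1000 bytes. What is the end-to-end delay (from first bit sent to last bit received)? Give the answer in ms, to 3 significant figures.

L = 71200 bits.
Transmission delay per hop = L/R = 71200/260000000 = 0.273846 ms; 3 hops → 0.821538 ms.
Propagation delays (d/s per hop): 0.000182667, 0.000101667, 0.00215 ms; sum = 0.00243433 ms.
End-to-end = 0.824 ms.

0.824 ms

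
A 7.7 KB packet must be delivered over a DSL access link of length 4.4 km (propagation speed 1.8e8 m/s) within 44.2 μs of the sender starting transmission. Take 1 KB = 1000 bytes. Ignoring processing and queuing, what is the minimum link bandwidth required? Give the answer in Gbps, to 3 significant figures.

L = 61600 bits.
Propagation delay = 4400 / 180000000 = 24.4444 μs.
Transmission budget = 44.2 − 24.4444 = 19.7556 μs.
R ≥ L / t_tx = 61600 bits / 1.97556e-05 s = 3.12 Gbps.

3.12 Gbps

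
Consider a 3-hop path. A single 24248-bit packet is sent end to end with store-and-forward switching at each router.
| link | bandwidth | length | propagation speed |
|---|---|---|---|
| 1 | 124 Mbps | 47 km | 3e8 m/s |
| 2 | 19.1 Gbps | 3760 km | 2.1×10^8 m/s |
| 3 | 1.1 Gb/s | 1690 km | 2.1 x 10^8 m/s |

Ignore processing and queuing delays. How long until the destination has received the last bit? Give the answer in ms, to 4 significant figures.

26.33 ms

Transmission delays (L/R per hop): 0.195548, 0.00126953, 0.0220436 ms; sum = 0.218862 ms.
Propagation delays (d/s per hop): 0.156667, 17.9048, 8.04762 ms; sum = 26.109 ms.
End-to-end = 26.33 ms.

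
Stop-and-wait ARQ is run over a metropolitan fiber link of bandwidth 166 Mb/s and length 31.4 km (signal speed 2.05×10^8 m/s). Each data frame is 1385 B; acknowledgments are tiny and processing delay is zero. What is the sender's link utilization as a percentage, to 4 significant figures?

17.89 %

t_tx = L/R = 11080/166000000 = 6.6747e-05 s.
t_prop = 31400/2.05e+08 = 0.000153171 s; RTT = 0.000306341 s.
Cycle = t_tx + RTT = 0.000373088 s.
Utilization = t_tx / cycle = 6.6747e-05/0.000373088 = 17.89 %.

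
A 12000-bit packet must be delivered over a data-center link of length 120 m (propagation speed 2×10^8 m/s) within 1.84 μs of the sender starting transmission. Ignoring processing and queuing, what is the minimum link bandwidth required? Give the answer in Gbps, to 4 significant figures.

9.677 Gbps

Propagation delay = 120 / 200000000 = 0.6 μs.
Transmission budget = 1.84 − 0.6 = 1.24 μs.
R ≥ L / t_tx = 12000 bits / 1.24e-06 s = 9.677 Gbps.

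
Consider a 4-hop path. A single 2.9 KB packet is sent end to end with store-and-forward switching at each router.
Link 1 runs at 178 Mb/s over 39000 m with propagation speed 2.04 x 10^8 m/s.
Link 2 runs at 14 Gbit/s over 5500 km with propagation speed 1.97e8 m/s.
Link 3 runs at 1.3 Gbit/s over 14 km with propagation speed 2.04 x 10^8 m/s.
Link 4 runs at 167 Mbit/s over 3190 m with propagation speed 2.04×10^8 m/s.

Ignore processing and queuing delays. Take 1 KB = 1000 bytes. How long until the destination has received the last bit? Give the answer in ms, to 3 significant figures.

28.5 ms

L = 23200 bits.
Transmission delays (L/R per hop): 0.130337, 0.00165714, 0.0178462, 0.138922 ms; sum = 0.288763 ms.
Propagation delays (d/s per hop): 0.191176, 27.9188, 0.0686275, 0.0156373 ms; sum = 28.1942 ms.
End-to-end = 28.5 ms.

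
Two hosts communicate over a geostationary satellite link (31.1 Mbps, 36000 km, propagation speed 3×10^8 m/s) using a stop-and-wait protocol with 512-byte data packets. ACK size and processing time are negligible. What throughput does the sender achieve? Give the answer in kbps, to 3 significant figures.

t_tx = L/R = 4096/31100000 = 0.000131704 s.
t_prop = 36000000/300000000 = 0.12 s; RTT = 0.24 s.
Cycle = t_tx + RTT = 0.240132 s.
Throughput = L / cycle = 4096 / 0.240132 = 17.1 kbps.

17.1 kbps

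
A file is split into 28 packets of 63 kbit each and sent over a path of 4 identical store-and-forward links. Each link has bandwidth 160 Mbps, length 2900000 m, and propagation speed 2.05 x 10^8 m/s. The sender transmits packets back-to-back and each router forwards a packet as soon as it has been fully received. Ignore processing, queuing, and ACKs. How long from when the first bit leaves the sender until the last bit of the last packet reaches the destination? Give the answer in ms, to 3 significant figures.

Per-hop transmission t_tx = L/R = 63000/160000000 = 0.39375 ms.
Per-hop propagation t_prop = 2900000/2.05e+08 = 14.1463 ms.
Pipeline fill: first packet needs 4·t_tx to clear all hops; remaining 27 packets each add one t_tx.
Total = (4+28-1)·t_tx + 4·t_prop = 31·0.39375 + 4·14.1463 = 68.8 ms.

68.8 ms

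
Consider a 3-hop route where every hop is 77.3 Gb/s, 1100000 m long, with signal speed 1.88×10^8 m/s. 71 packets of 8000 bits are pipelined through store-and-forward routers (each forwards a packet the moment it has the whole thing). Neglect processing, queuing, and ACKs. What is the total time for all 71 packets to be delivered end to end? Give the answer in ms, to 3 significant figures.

Per-hop transmission t_tx = L/R = 8000/77300000000 = 0.000103493 ms.
Per-hop propagation t_prop = 1100000/188000000 = 5.85106 ms.
Pipeline fill: first packet needs 3·t_tx to clear all hops; remaining 70 packets each add one t_tx.
Total = (3+71-1)·t_tx + 3·t_prop = 73·0.000103493 + 3·5.85106 = 17.6 ms.

17.6 ms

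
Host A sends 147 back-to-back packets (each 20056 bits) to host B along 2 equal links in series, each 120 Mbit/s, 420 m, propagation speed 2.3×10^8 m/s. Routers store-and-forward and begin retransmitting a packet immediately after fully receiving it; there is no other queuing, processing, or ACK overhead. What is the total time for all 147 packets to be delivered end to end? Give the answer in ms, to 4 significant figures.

24.74 ms

Per-hop transmission t_tx = L/R = 20056/120000000 = 0.167133 ms.
Per-hop propagation t_prop = 420/2.3e+08 = 0.00182609 ms.
Pipeline fill: first packet needs 2·t_tx to clear all hops; remaining 146 packets each add one t_tx.
Total = (2+147-1)·t_tx + 2·t_prop = 148·0.167133 + 2·0.00182609 = 24.74 ms.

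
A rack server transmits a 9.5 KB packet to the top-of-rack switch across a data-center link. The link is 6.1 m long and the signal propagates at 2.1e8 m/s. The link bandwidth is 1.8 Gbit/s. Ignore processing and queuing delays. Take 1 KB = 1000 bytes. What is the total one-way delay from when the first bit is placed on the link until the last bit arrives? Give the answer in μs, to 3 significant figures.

42.3 μs

L = 76000 bits.
Transmission delay = L/R = 76000 / 1800000000 = 42.2222 μs.
Propagation delay = d/s = 6.1 m / 210000000 m/s = 0.0290476 μs.
Total = 42.3 μs.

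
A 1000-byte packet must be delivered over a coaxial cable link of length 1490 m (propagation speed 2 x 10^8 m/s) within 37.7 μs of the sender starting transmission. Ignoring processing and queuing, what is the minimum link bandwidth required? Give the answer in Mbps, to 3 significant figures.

264 Mbps

L = 8000 bits.
Propagation delay = 1490 / 200000000 = 7.45 μs.
Transmission budget = 37.7 − 7.45 = 30.25 μs.
R ≥ L / t_tx = 8000 bits / 3.025e-05 s = 264 Mbps.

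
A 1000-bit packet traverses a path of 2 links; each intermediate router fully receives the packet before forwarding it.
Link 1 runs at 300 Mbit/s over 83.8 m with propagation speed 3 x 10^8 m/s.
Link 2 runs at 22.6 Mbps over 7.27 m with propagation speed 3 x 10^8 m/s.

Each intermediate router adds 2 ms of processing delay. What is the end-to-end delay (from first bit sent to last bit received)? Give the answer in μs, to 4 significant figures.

2048 μs

Transmission delays (L/R per hop): 3.33333, 44.2478 μs; sum = 47.5811 μs.
Propagation delays (d/s per hop): 0.279333, 0.0242333 μs; sum = 0.303567 μs.
Processing at 1 router(s): 1 × 2 ms = 2000 μs.
End-to-end = 2048 μs.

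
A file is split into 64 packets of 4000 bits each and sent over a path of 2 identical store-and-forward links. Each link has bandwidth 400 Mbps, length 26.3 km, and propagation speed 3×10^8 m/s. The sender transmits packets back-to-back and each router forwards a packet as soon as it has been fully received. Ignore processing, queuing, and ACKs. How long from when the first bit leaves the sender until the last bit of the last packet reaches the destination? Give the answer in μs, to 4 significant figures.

Per-hop transmission t_tx = L/R = 4000/400000000 = 10 μs.
Per-hop propagation t_prop = 26300/300000000 = 87.6667 μs.
Pipeline fill: first packet needs 2·t_tx to clear all hops; remaining 63 packets each add one t_tx.
Total = (2+64-1)·t_tx + 2·t_prop = 65·10 + 2·87.6667 = 825.3 μs.

825.3 μs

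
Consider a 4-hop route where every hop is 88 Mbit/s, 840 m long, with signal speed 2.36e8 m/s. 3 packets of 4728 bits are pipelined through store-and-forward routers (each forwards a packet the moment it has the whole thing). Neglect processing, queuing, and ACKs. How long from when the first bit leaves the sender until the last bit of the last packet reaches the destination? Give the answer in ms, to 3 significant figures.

0.337 ms

Per-hop transmission t_tx = L/R = 4728/88000000 = 0.0537273 ms.
Per-hop propagation t_prop = 840/236000000 = 0.00355932 ms.
Pipeline fill: first packet needs 4·t_tx to clear all hops; remaining 2 packets each add one t_tx.
Total = (4+3-1)·t_tx + 4·t_prop = 6·0.0537273 + 4·0.00355932 = 0.337 ms.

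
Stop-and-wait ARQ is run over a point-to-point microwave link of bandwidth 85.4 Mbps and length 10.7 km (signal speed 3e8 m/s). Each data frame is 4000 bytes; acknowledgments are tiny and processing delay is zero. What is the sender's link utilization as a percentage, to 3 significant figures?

84.0 %

t_tx = L/R = 32000/85400000 = 0.000374707 s.
t_prop = 10700/300000000 = 3.56667e-05 s; RTT = 7.13333e-05 s.
Cycle = t_tx + RTT = 0.000446041 s.
Utilization = t_tx / cycle = 0.000374707/0.000446041 = 84.0 %.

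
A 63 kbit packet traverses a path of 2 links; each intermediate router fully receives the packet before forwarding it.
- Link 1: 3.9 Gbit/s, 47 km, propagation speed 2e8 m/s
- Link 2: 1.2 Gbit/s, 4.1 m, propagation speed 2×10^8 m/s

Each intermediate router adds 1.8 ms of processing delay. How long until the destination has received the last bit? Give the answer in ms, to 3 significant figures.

L = 63000 bits.
Transmission delays (L/R per hop): 0.0161538, 0.0525 ms; sum = 0.0686538 ms.
Propagation delays (d/s per hop): 0.235, 2.05e-05 ms; sum = 0.235021 ms.
Processing at 1 router(s): 1 × 1.8 ms = 1.8 ms.
End-to-end = 2.10 ms.

2.10 ms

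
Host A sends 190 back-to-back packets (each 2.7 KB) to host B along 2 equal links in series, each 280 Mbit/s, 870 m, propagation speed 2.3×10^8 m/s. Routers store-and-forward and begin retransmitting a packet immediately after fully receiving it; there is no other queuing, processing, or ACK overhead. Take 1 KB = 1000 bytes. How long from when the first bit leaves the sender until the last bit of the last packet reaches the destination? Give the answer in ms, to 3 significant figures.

Per-hop transmission t_tx = L/R = 21600/280000000 = 0.0771429 ms.
Per-hop propagation t_prop = 870/2.3e+08 = 0.00378261 ms.
Pipeline fill: first packet needs 2·t_tx to clear all hops; remaining 189 packets each add one t_tx.
Total = (2+190-1)·t_tx + 2·t_prop = 191·0.0771429 + 2·0.00378261 = 14.7 ms.

14.7 ms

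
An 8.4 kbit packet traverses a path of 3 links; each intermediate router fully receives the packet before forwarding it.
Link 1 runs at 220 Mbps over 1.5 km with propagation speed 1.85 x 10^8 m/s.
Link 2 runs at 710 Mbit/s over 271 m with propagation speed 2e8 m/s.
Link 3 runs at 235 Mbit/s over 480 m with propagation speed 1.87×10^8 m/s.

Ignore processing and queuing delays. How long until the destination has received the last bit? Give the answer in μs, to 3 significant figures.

L = 8400 bits.
Transmission delays (L/R per hop): 38.1818, 11.831, 35.7447 μs; sum = 85.7575 μs.
Propagation delays (d/s per hop): 8.10811, 1.355, 2.56684 μs; sum = 12.03 μs.
End-to-end = 97.8 μs.

97.8 μs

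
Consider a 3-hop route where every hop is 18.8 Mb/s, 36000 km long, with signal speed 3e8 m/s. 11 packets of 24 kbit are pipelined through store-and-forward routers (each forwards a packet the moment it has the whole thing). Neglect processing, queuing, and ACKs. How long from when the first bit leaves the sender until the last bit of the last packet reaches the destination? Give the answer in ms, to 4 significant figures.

Per-hop transmission t_tx = L/R = 24000/18800000 = 1.2766 ms.
Per-hop propagation t_prop = 36000000/300000000 = 120 ms.
Pipeline fill: first packet needs 3·t_tx to clear all hops; remaining 10 packets each add one t_tx.
Total = (3+11-1)·t_tx + 3·t_prop = 13·1.2766 + 3·120 = 376.6 ms.

376.6 ms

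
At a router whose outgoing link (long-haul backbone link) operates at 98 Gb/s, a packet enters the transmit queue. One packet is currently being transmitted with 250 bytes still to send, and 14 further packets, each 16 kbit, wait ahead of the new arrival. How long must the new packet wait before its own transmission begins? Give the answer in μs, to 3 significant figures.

Each queued packet: L/R = 16000/98000000000 = 0.163265 μs.
14 queued → 2.28571 μs.
Plus remaining 2000 bits of current packet: 0.0204082 μs.
Queuing delay = 2.31 μs.

2.31 μs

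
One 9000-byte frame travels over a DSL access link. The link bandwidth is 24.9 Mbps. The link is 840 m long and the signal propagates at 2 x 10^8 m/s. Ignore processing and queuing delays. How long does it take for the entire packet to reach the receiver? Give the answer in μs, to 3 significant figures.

2900 μs

L = 9000 × 8 = 72000 bits.
Transmission delay = L/R = 72000 / 24900000 = 2891.57 μs.
Propagation delay = d/s = 840 m / 200000000 m/s = 4.2 μs.
Total = 2900 μs.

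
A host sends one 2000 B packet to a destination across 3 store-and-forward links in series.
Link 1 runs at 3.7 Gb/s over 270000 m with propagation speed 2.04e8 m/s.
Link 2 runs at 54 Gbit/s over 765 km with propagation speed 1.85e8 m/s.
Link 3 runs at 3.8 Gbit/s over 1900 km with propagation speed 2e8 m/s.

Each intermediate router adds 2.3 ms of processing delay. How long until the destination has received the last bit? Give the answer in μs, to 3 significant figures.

19600 μs

L = 2000 × 8 = 16000 bits.
Transmission delays (L/R per hop): 4.32432, 0.296296, 4.21053 μs; sum = 8.83115 μs.
Propagation delays (d/s per hop): 1323.53, 4135.14, 9500 μs; sum = 14958.7 μs.
Processing at 2 router(s): 2 × 2.3 ms = 4600 μs.
End-to-end = 19600 μs.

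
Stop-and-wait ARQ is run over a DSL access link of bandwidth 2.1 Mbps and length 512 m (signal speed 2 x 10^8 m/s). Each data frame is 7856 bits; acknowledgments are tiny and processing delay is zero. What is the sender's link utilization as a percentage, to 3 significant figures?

99.9 %

t_tx = L/R = 7856/2100000 = 0.00374095 s.
t_prop = 512/200000000 = 2.56e-06 s; RTT = 5.12e-06 s.
Cycle = t_tx + RTT = 0.00374607 s.
Utilization = t_tx / cycle = 0.00374095/0.00374607 = 99.9 %.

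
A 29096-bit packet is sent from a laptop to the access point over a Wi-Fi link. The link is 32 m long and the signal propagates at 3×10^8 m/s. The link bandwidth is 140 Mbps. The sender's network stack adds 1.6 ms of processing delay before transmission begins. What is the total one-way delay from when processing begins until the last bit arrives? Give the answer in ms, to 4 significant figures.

1.808 ms

Transmission delay = L/R = 29096 / 140000000 = 0.207829 ms.
Propagation delay = d/s = 32 m / 300000000 m/s = 0.000106667 ms.
Plus processing delay 1.6 ms = 1.6 ms.
Total = 1.808 ms.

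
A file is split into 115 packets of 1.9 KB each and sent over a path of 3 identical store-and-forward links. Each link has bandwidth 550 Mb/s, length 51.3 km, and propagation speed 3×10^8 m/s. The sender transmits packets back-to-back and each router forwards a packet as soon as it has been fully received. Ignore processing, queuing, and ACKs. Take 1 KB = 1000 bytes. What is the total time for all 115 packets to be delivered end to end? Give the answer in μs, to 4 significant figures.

3746 μs

Per-hop transmission t_tx = L/R = 15200/550000000 = 27.6364 μs.
Per-hop propagation t_prop = 51300/300000000 = 171 μs.
Pipeline fill: first packet needs 3·t_tx to clear all hops; remaining 114 packets each add one t_tx.
Total = (3+115-1)·t_tx + 3·t_prop = 117·27.6364 + 3·171 = 3746 μs.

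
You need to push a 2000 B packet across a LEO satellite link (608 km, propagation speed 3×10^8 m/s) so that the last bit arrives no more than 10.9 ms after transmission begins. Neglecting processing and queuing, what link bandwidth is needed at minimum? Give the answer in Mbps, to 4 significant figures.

1.803 Mbps

L = 16000 bits.
Propagation delay = 608000 / 300000000 = 2.02667 ms.
Transmission budget = 10.9 − 2.02667 = 8.87333 ms.
R ≥ L / t_tx = 16000 bits / 0.00887333 s = 1.803 Mbps.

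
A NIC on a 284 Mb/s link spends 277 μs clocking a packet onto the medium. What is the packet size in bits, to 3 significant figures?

78700 bits

L = R × t_tx = 284000000 b/s × 0.000277 s = 78668 bits.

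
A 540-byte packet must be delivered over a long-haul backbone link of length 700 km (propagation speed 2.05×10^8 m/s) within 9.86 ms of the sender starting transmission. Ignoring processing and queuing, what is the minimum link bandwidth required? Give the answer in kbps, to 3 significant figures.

L = 4320 bits.
Propagation delay = 700000 / 2.05e+08 = 3.41463 ms.
Transmission budget = 9.86 − 3.41463 = 6.44537 ms.
R ≥ L / t_tx = 4320 bits / 0.00644537 s = 670 kbps.

670 kbps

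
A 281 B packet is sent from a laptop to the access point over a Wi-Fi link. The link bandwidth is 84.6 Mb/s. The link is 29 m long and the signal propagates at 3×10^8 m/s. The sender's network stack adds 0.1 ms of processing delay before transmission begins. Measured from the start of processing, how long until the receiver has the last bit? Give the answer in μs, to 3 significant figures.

127 μs

L = 281 × 8 = 2248 bits.
Transmission delay = L/R = 2248 / 84600000 = 26.5721 μs.
Propagation delay = d/s = 29 m / 300000000 m/s = 0.0966667 μs.
Plus processing delay 0.1 ms = 100 μs.
Total = 127 μs.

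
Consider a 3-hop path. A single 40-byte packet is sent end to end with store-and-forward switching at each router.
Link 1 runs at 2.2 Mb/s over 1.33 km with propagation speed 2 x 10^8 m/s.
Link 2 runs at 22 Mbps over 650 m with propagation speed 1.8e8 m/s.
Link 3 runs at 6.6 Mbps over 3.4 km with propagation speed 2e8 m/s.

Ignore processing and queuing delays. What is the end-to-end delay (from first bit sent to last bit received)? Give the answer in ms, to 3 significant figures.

0.236 ms

L = 40 × 8 = 320 bits.
Transmission delays (L/R per hop): 0.145455, 0.0145455, 0.0484848 ms; sum = 0.208485 ms.
Propagation delays (d/s per hop): 0.00665, 0.00361111, 0.017 ms; sum = 0.0272611 ms.
End-to-end = 0.236 ms.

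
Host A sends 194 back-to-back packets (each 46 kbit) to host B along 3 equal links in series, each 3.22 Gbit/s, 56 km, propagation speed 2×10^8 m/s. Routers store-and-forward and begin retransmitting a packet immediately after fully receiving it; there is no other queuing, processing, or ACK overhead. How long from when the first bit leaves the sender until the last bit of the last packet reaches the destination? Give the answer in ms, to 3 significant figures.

3.64 ms

Per-hop transmission t_tx = L/R = 46000/3220000000 = 0.0142857 ms.
Per-hop propagation t_prop = 56000/200000000 = 0.28 ms.
Pipeline fill: first packet needs 3·t_tx to clear all hops; remaining 193 packets each add one t_tx.
Total = (3+194-1)·t_tx + 3·t_prop = 196·0.0142857 + 3·0.28 = 3.64 ms.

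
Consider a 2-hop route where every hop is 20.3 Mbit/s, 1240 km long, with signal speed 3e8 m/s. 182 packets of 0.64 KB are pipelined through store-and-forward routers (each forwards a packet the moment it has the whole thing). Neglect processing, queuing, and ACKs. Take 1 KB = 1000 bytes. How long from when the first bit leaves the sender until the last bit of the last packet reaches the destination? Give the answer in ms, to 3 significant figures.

54.4 ms

Per-hop transmission t_tx = L/R = 5120/20300000 = 0.252217 ms.
Per-hop propagation t_prop = 1240000/300000000 = 4.13333 ms.
Pipeline fill: first packet needs 2·t_tx to clear all hops; remaining 181 packets each add one t_tx.
Total = (2+182-1)·t_tx + 2·t_prop = 183·0.252217 + 2·4.13333 = 54.4 ms.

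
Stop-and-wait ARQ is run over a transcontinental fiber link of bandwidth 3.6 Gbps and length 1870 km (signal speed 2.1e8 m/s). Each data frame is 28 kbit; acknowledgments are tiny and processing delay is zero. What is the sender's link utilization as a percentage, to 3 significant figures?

0.0437 %

t_tx = L/R = 28000/3600000000 = 7.77778e-06 s.
t_prop = 1870000/210000000 = 0.00890476 s; RTT = 0.0178095 s.
Cycle = t_tx + RTT = 0.0178173 s.
Utilization = t_tx / cycle = 7.77778e-06/0.0178173 = 0.0437 %.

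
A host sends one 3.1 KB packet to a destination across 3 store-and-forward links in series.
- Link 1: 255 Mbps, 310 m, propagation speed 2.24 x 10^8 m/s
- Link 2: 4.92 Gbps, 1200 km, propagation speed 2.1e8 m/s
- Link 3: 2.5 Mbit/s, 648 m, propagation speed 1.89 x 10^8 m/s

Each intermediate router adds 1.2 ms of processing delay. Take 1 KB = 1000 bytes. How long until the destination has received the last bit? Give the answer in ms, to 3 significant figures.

L = 24800 bits.
Transmission delays (L/R per hop): 0.0972549, 0.00504065, 9.92 ms; sum = 10.0223 ms.
Propagation delays (d/s per hop): 0.00138393, 5.71429, 0.00342857 ms; sum = 5.7191 ms.
Processing at 2 router(s): 2 × 1.2 ms = 2.4 ms.
End-to-end = 18.1 ms.

18.1 ms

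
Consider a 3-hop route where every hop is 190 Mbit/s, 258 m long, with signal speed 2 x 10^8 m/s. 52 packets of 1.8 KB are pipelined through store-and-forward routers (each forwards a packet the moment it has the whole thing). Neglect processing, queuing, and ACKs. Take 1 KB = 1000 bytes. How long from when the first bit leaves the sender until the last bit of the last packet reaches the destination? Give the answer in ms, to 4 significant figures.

Per-hop transmission t_tx = L/R = 14400/190000000 = 0.0757895 ms.
Per-hop propagation t_prop = 258/200000000 = 0.00129 ms.
Pipeline fill: first packet needs 3·t_tx to clear all hops; remaining 51 packets each add one t_tx.
Total = (3+52-1)·t_tx + 3·t_prop = 54·0.0757895 + 3·0.00129 = 4.097 ms.

4.097 ms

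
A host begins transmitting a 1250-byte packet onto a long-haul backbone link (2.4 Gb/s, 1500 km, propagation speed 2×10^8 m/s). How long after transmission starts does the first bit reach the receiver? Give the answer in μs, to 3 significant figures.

First bit experiences only propagation delay: d/s = 1500000/200000000 = 7500 μs.

7500 μs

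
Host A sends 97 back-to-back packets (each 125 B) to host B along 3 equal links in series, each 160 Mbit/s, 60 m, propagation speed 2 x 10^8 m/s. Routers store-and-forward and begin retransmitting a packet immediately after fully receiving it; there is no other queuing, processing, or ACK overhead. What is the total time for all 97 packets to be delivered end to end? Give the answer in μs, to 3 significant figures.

Per-hop transmission t_tx = L/R = 1000/160000000 = 6.25 μs.
Per-hop propagation t_prop = 60/200000000 = 0.3 μs.
Pipeline fill: first packet needs 3·t_tx to clear all hops; remaining 96 packets each add one t_tx.
Total = (3+97-1)·t_tx + 3·t_prop = 99·6.25 + 3·0.3 = 620 μs.

620 μs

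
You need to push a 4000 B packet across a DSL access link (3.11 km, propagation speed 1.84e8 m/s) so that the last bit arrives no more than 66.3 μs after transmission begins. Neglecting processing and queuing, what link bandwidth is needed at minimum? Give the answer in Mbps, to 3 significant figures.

648 Mbps

L = 32000 bits.
Propagation delay = 3110 / 184000000 = 16.9022 μs.
Transmission budget = 66.3 − 16.9022 = 49.3978 μs.
R ≥ L / t_tx = 32000 bits / 4.93978e-05 s = 648 Mbps.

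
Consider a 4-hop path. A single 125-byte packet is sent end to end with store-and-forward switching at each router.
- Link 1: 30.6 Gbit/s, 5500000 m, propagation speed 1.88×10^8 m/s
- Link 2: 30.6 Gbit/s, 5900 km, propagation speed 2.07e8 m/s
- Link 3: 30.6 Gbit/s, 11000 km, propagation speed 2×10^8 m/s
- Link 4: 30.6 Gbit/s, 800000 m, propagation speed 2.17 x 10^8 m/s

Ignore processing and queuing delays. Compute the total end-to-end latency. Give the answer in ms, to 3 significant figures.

L = 125 × 8 = 1000 bits.
Transmission delay per hop = L/R = 1000/30600000000 = 3.26797e-05 ms; 4 hops → 0.000130719 ms.
Propagation delays (d/s per hop): 29.2553, 28.5024, 55, 3.68664 ms; sum = 116.444 ms.
End-to-end = 116 ms.

116 ms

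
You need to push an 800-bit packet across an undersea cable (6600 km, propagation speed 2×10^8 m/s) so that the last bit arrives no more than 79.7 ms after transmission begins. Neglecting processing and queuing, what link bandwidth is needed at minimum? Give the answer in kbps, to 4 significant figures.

Propagation delay = 6600000 / 200000000 = 33 ms.
Transmission budget = 79.7 − 33 = 46.7 ms.
R ≥ L / t_tx = 800 bits / 0.0467 s = 17.13 kbps.

17.13 kbps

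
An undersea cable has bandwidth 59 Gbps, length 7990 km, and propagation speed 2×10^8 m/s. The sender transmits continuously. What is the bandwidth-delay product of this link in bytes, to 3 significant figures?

295000000 bytes

Propagation delay = 7990000 / 200000000 = 0.03995 s.
BDP = R × t_prop = 59000000000 × 0.03995 = 2357050000 bits.
In bytes: 2357050000/8 = 295000000 bytes.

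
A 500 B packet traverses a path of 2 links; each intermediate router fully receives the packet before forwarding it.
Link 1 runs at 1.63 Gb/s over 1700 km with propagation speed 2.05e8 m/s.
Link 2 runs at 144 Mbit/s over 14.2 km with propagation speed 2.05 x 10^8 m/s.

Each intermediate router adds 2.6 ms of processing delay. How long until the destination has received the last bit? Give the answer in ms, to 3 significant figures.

L = 500 × 8 = 4000 bits.
Transmission delays (L/R per hop): 0.00245399, 0.0277778 ms; sum = 0.0302318 ms.
Propagation delays (d/s per hop): 8.29268, 0.0692683 ms; sum = 8.36195 ms.
Processing at 1 router(s): 1 × 2.6 ms = 2.6 ms.
End-to-end = 11.0 ms.

11.0 ms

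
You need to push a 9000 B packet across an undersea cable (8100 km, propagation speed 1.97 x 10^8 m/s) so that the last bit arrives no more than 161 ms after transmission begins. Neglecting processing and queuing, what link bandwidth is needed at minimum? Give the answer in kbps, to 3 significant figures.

L = 72000 bits.
Propagation delay = 8100000 / 197000000 = 41.1168 ms.
Transmission budget = 161 − 41.1168 = 119.883 ms.
R ≥ L / t_tx = 72000 bits / 0.119883 s = 601 kbps.

601 kbps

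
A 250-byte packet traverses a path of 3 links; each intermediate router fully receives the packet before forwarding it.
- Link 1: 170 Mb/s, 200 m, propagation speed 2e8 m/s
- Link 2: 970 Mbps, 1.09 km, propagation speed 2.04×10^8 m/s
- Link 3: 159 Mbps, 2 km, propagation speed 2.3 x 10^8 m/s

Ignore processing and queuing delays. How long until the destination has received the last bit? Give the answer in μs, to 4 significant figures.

41.44 μs

L = 250 × 8 = 2000 bits.
Transmission delays (L/R per hop): 11.7647, 2.06186, 12.5786 μs; sum = 26.4052 μs.
Propagation delays (d/s per hop): 1, 5.34314, 8.69565 μs; sum = 15.0388 μs.
End-to-end = 41.44 μs.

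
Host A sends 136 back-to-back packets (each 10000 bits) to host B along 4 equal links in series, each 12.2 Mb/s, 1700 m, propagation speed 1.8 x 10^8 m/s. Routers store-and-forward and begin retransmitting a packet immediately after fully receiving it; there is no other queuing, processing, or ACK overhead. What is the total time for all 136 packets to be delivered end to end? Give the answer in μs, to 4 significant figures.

114000 μs

Per-hop transmission t_tx = L/R = 10000/12200000 = 819.672 μs.
Per-hop propagation t_prop = 1700/180000000 = 9.44444 μs.
Pipeline fill: first packet needs 4·t_tx to clear all hops; remaining 135 packets each add one t_tx.
Total = (4+136-1)·t_tx + 4·t_prop = 139·819.672 + 4·9.44444 = 114000 μs.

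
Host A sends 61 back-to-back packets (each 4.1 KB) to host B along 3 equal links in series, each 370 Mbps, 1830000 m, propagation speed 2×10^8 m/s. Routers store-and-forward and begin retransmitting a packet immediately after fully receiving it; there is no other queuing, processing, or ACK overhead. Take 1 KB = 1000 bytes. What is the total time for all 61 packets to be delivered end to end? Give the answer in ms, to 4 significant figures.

33.03 ms

Per-hop transmission t_tx = L/R = 32800/370000000 = 0.0886486 ms.
Per-hop propagation t_prop = 1830000/200000000 = 9.15 ms.
Pipeline fill: first packet needs 3·t_tx to clear all hops; remaining 60 packets each add one t_tx.
Total = (3+61-1)·t_tx + 3·t_prop = 63·0.0886486 + 3·9.15 = 33.03 ms.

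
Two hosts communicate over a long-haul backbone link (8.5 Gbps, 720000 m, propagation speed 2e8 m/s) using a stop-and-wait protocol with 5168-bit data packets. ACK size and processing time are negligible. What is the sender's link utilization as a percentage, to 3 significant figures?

0.00844 %

t_tx = L/R = 5168/8500000000 = 6.08e-07 s.
t_prop = 720000/200000000 = 0.0036 s; RTT = 0.0072 s.
Cycle = t_tx + RTT = 0.00720061 s.
Utilization = t_tx / cycle = 6.08e-07/0.00720061 = 0.00844 %.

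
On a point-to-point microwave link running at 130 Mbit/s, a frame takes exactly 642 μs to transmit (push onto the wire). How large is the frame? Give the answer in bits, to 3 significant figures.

L = R × t_tx = 130000000 b/s × 0.000642 s = 83460 bits.

83500 bits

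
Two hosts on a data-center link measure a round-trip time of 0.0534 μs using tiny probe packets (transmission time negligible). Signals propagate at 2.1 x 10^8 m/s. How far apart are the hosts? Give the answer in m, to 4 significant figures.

One-way propagation = RTT/2 = 0.0267 μs.
d = s × t = 210000000 × 2.67e-08 = 5.607 m.

5.607 m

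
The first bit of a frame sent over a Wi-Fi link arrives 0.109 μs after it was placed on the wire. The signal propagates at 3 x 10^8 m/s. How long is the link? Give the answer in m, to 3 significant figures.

d = s × t_prop = 300000000 × 1.09e-07 = 32.7 m.

32.7 m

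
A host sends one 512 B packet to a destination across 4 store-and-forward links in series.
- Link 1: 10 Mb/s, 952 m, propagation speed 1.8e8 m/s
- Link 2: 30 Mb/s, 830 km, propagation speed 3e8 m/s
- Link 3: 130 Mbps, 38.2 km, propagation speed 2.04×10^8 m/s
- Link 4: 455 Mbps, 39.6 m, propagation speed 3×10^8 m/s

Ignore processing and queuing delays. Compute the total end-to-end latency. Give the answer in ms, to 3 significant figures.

3.55 ms

L = 512 × 8 = 4096 bits.
Transmission delays (L/R per hop): 0.4096, 0.136533, 0.0315077, 0.0090022 ms; sum = 0.586643 ms.
Propagation delays (d/s per hop): 0.00528889, 2.76667, 0.187255, 0.000132 ms; sum = 2.95934 ms.
End-to-end = 3.55 ms.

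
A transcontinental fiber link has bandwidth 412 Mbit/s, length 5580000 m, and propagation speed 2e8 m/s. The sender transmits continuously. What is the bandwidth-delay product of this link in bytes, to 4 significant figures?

Propagation delay = 5580000 / 200000000 = 0.0279 s.
BDP = R × t_prop = 412000000 × 0.0279 = 11494800 bits.
In bytes: 11494800/8 = 1437000 bytes.

1437000 bytes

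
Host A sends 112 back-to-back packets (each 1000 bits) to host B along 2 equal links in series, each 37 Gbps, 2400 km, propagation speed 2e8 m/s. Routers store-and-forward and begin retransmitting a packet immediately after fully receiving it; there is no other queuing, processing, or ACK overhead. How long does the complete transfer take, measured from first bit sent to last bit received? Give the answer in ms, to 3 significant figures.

Per-hop transmission t_tx = L/R = 1000/37000000000 = 2.7027e-05 ms.
Per-hop propagation t_prop = 2400000/200000000 = 12 ms.
Pipeline fill: first packet needs 2·t_tx to clear all hops; remaining 111 packets each add one t_tx.
Total = (2+112-1)·t_tx + 2·t_prop = 113·2.7027e-05 + 2·12 = 24.0 ms.

24.0 ms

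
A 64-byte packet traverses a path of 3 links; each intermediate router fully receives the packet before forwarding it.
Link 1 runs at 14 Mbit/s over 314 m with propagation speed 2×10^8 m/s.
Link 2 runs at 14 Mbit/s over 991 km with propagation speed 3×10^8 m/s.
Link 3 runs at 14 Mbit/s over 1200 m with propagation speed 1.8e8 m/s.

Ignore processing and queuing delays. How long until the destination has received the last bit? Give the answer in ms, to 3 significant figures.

3.42 ms

L = 64 × 8 = 512 bits.
Transmission delay per hop = L/R = 512/14000000 = 0.0365714 ms; 3 hops → 0.109714 ms.
Propagation delays (d/s per hop): 0.00157, 3.30333, 0.00666667 ms; sum = 3.31157 ms.
End-to-end = 3.42 ms.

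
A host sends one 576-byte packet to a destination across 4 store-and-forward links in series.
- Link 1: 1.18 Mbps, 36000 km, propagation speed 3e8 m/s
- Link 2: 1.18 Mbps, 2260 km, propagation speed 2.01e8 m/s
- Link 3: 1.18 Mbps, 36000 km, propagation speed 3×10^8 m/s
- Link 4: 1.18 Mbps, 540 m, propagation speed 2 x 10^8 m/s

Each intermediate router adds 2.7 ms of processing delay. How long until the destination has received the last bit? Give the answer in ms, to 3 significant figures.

275 ms

L = 576 × 8 = 4608 bits.
Transmission delay per hop = L/R = 4608/1180000 = 3.90508 ms; 4 hops → 15.6203 ms.
Propagation delays (d/s per hop): 120, 11.2438, 120, 0.0027 ms; sum = 251.246 ms.
Processing at 3 router(s): 3 × 2.7 ms = 8.1 ms.
End-to-end = 275 ms.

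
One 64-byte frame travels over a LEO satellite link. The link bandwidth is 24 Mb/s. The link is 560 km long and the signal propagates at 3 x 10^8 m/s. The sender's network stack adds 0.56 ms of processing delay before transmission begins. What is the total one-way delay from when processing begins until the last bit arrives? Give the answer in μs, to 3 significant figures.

L = 64 × 8 = 512 bits.
Transmission delay = L/R = 512 / 24000000 = 21.3333 μs.
Propagation delay = d/s = 560000 m / 300000000 m/s = 1866.67 μs.
Plus processing delay 0.56 ms = 560 μs.
Total = 2450 μs.

2450 μs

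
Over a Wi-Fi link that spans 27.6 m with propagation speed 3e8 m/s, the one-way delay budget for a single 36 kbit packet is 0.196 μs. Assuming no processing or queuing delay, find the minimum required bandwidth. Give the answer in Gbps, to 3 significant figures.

346 Gbps

Propagation delay = 27.6 / 300000000 = 0.092 μs.
Transmission budget = 0.196 − 0.092 = 0.104 μs.
R ≥ L / t_tx = 36000 bits / 1.04e-07 s = 346 Gbps.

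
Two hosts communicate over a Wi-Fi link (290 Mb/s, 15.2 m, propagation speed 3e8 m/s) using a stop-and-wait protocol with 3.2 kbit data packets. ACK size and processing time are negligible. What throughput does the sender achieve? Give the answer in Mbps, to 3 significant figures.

287 Mbps

t_tx = L/R = 3200/290000000 = 1.10345e-05 s.
t_prop = 15.2/300000000 = 5.06667e-08 s; RTT = 1.01333e-07 s.
Cycle = t_tx + RTT = 1.11358e-05 s.
Throughput = L / cycle = 3200 / 1.11358e-05 = 287 Mbps.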